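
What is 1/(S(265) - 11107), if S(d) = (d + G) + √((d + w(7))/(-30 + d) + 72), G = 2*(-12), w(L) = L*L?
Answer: -1276755/13873211213 - √4049990/27746422426 ≈ -9.2103e-5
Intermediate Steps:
w(L) = L²
G = -24
S(d) = -24 + d + √(72 + (49 + d)/(-30 + d)) (S(d) = (d - 24) + √((d + 7²)/(-30 + d) + 72) = (-24 + d) + √((d + 49)/(-30 + d) + 72) = (-24 + d) + √((49 + d)/(-30 + d) + 72) = (-24 + d) + √(72 + (49 + d)/(-30 + d)) = -24 + d + √(72 + (49 + d)/(-30 + d)))
1/(S(265) - 11107) = 1/((-24 + 265 + √((-2111 + 73*265)/(-30 + 265))) - 11107) = 1/((-24 + 265 + √((-2111 + 19345)/235)) - 11107) = 1/((-24 + 265 + √((1/235)*17234)) - 11107) = 1/((-24 + 265 + √(17234/235)) - 11107) = 1/((-24 + 265 + √4049990/235) - 11107) = 1/((241 + √4049990/235) - 11107) = 1/(-10866 + √4049990/235)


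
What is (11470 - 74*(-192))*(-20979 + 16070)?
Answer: -126053302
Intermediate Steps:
(11470 - 74*(-192))*(-20979 + 16070) = (11470 + 14208)*(-4909) = 25678*(-4909) = -126053302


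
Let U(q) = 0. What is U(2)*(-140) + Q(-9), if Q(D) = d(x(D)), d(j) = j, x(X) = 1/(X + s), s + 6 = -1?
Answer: -1/16 ≈ -0.062500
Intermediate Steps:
s = -7 (s = -6 - 1 = -7)
x(X) = 1/(-7 + X) (x(X) = 1/(X - 7) = 1/(-7 + X))
Q(D) = 1/(-7 + D)
U(2)*(-140) + Q(-9) = 0*(-140) + 1/(-7 - 9) = 0 + 1/(-16) = 0 - 1/16 = -1/16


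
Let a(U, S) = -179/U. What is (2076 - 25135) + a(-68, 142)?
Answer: -1567833/68 ≈ -23056.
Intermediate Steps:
(2076 - 25135) + a(-68, 142) = (2076 - 25135) - 179/(-68) = -23059 - 179*(-1/68) = -23059 + 179/68 = -1567833/68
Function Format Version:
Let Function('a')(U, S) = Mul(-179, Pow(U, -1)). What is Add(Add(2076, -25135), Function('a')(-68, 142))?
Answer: Rational(-1567833, 68) ≈ -23056.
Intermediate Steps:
Add(Add(2076, -25135), Function('a')(-68, 142)) = Add(Add(2076, -25135), Mul(-179, Pow(-68, -1))) = Add(-23059, Mul(-179, Rational(-1, 68))) = Add(-23059, Rational(179, 68)) = Rational(-1567833, 68)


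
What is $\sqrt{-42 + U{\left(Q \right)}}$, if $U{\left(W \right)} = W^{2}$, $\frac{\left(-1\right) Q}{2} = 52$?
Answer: $\sqrt{10774} \approx 103.8$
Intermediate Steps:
$Q = -104$ ($Q = \left(-2\right) 52 = -104$)
$\sqrt{-42 + U{\left(Q \right)}} = \sqrt{-42 + \left(-104\right)^{2}} = \sqrt{-42 + 10816} = \sqrt{10774}$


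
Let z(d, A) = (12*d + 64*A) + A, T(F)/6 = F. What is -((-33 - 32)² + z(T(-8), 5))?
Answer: -3974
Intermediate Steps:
T(F) = 6*F
z(d, A) = 12*d + 65*A
-((-33 - 32)² + z(T(-8), 5)) = -((-33 - 32)² + (12*(6*(-8)) + 65*5)) = -((-65)² + (12*(-48) + 325)) = -(4225 + (-576 + 325)) = -(4225 - 251) = -1*3974 = -3974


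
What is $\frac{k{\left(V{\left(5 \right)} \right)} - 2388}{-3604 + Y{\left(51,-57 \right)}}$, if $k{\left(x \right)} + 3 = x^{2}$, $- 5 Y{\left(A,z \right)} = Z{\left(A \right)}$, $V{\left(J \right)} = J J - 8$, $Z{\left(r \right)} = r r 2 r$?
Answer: $\frac{5255}{141661} \approx 0.037096$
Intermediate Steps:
$Z{\left(r \right)} = 2 r^{3}$ ($Z{\left(r \right)} = r 2 r r = 2 r^{2} r = 2 r^{3}$)
$V{\left(J \right)} = -8 + J^{2}$ ($V{\left(J \right)} = J^{2} - 8 = -8 + J^{2}$)
$Y{\left(A,z \right)} = - \frac{2 A^{3}}{5}$
$k{\left(x \right)} = -3 + x^{2}$
$\frac{k{\left(V{\left(5 \right)} \right)} - 2388}{-3604 + Y{\left(51,-57 \right)}} = \frac{\left(-3 + \left(-8 + 5^{2}\right)^{2}\right) - 2388}{-3604 - \frac{2 \cdot 51^{3}}{5}} = \frac{\left(-3 + \left(-8 + 25\right)^{2}\right) - 2388}{-3604 - \frac{265302}{5}} = \frac{\left(-3 + 17^{2}\right) - 2388}{-3604 - \frac{265302}{5}} = \frac{\left(-3 + 289\right) - 2388}{- \frac{283322}{5}} = \left(286 - 2388\right) \left(- \frac{5}{283322}\right) = \left(-2102\right) \left(- \frac{5}{283322}\right) = \frac{5255}{141661}$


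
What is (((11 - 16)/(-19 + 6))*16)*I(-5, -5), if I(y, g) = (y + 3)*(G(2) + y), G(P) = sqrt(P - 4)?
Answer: 800/13 - 160*I*sqrt(2)/13 ≈ 61.538 - 17.406*I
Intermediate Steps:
G(P) = sqrt(-4 + P)
I(y, g) = (3 + y)*(y + I*sqrt(2)) (I(y, g) = (y + 3)*(sqrt(-4 + 2) + y) = (3 + y)*(sqrt(-2) + y) = (3 + y)*(I*sqrt(2) + y) = (3 + y)*(y + I*sqrt(2)))
(((11 - 16)/(-19 + 6))*16)*I(-5, -5) = (((11 - 16)/(-19 + 6))*16)*((-5)**2 + 3*(-5) + 3*I*sqrt(2) + I*(-5)*sqrt(2)) = (-5/(-13)*16)*(25 - 15 + 3*I*sqrt(2) - 5*I*sqrt(2)) = (-5*(-1/13)*16)*(10 - 2*I*sqrt(2)) = ((5/13)*16)*(10 - 2*I*sqrt(2)) = 80*(10 - 2*I*sqrt(2))/13 = 800/13 - 160*I*sqrt(2)/13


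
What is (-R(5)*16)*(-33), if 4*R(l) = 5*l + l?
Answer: 3960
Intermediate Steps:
R(l) = 3*l/2 (R(l) = (5*l + l)/4 = (6*l)/4 = 3*l/2)
(-R(5)*16)*(-33) = (-3*5/2*16)*(-33) = (-1*15/2*16)*(-33) = -15/2*16*(-33) = -120*(-33) = 3960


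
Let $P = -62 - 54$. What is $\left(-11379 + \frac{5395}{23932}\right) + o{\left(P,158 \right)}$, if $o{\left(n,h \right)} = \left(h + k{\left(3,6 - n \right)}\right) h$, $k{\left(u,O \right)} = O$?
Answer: $\frac{786434847}{23932} \approx 32861.0$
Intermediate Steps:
$P = -116$ ($P = -62 - 54 = -116$)
$o{\left(n,h \right)} = h \left(6 + h - n\right)$ ($o{\left(n,h \right)} = \left(h - \left(-6 + n\right)\right) h = \left(6 + h - n\right) h = h \left(6 + h - n\right)$)
$\left(-11379 + \frac{5395}{23932}\right) + o{\left(P,158 \right)} = \left(-11379 + \frac{5395}{23932}\right) + 158 \left(6 + 158 - -116\right) = \left(-11379 + 5395 \cdot \frac{1}{23932}\right) + 158 \left(6 + 158 + 116\right) = \left(-11379 + \frac{5395}{23932}\right) + 158 \cdot 280 = - \frac{272316833}{23932} + 44240 = \frac{786434847}{23932}$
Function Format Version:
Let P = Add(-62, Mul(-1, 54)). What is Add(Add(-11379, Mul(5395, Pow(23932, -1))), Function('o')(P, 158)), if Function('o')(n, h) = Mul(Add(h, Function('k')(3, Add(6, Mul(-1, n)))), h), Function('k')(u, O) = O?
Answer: Rational(786434847, 23932) ≈ 32861.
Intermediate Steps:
P = -116 (P = Add(-62, -54) = -116)
Function('o')(n, h) = Mul(h, Add(6, h, Mul(-1, n))) (Function('o')(n, h) = Mul(Add(h, Add(6, Mul(-1, n))), h) = Mul(Add(6, h, Mul(-1, n)), h) = Mul(h, Add(6, h, Mul(-1, n))))
Add(Add(-11379, Mul(5395, Pow(23932, -1))), Function('o')(P, 158)) = Add(Add(-11379, Mul(5395, Pow(23932, -1))), Mul(158, Add(6, 158, Mul(-1, -116)))) = Add(Add(-11379, Mul(5395, Rational(1, 23932))), Mul(158, Add(6, 158, 116))) = Add(Add(-11379, Rational(5395, 23932)), Mul(158, 280)) = Add(Rational(-272316833, 23932), 44240) = Rational(786434847, 23932)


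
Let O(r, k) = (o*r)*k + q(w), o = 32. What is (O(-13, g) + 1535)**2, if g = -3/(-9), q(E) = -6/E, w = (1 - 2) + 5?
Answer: 70040161/36 ≈ 1.9456e+6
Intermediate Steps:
w = 4 (w = -1 + 5 = 4)
g = 1/3 (g = -3*(-1/9) = 1/3 ≈ 0.33333)
O(r, k) = -3/2 + 32*k*r (O(r, k) = (32*r)*k - 6/4 = 32*k*r - 6*1/4 = 32*k*r - 3/2 = -3/2 + 32*k*r)
(O(-13, g) + 1535)**2 = ((-3/2 + 32*(1/3)*(-13)) + 1535)**2 = ((-3/2 - 416/3) + 1535)**2 = (-841/6 + 1535)**2 = (8369/6)**2 = 70040161/36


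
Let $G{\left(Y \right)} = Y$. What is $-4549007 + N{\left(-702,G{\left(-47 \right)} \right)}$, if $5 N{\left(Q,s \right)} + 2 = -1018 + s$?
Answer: $- \frac{22746102}{5} \approx -4.5492 \cdot 10^{6}$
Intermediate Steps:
$N{\left(Q,s \right)} = -204 + \frac{s}{5}$ ($N{\left(Q,s \right)} = - \frac{2}{5} + \frac{-1018 + s}{5} = - \frac{2}{5} + \left(- \frac{1018}{5} + \frac{s}{5}\right) = -204 + \frac{s}{5}$)
$-4549007 + N{\left(-702,G{\left(-47 \right)} \right)} = -4549007 + \left(-204 + \frac{1}{5} \left(-47\right)\right) = -4549007 - \frac{1067}{5} = - \frac{22746102}{5}$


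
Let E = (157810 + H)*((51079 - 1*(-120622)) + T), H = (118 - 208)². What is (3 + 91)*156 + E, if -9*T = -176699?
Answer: 285698479256/9 ≈ 3.1744e+10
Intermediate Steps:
T = 176699/9 (T = -⅑*(-176699) = 176699/9 ≈ 19633.)
H = 8100 (H = (-90)² = 8100)
E = 285698347280/9 (E = (157810 + 8100)*((51079 - 1*(-120622)) + 176699/9) = 165910*((51079 + 120622) + 176699/9) = 165910*(171701 + 176699/9) = 165910*(1722008/9) = 285698347280/9 ≈ 3.1744e+10)
(3 + 91)*156 + E = (3 + 91)*156 + 285698347280/9 = 94*156 + 285698347280/9 = 14664 + 285698347280/9 = 285698479256/9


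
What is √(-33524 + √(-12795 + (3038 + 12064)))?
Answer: √(-33524 + √2307) ≈ 182.96*I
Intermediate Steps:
√(-33524 + √(-12795 + (3038 + 12064))) = √(-33524 + √(-12795 + 15102)) = √(-33524 + √2307)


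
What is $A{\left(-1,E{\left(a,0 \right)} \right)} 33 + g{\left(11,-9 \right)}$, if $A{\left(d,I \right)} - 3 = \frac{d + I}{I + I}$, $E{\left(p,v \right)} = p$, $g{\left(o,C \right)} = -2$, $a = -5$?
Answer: $\frac{584}{5} \approx 116.8$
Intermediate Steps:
$A{\left(d,I \right)} = 3 + \frac{I + d}{2 I}$ ($A{\left(d,I \right)} = 3 + \frac{d + I}{I + I} = 3 + \frac{I + d}{2 I}$)
$A{\left(-1,E{\left(a,0 \right)} \right)} 33 + g{\left(11,-9 \right)} = \frac{-1 + 7 \left(-5\right)}{2 \left(-5\right)} 33 - 2 = \frac{1}{2} \left(- \frac{1}{5}\right) \left(-1 - 35\right) 33 - 2 = \frac{1}{2} \left(- \frac{1}{5}\right) \left(-36\right) 33 - 2 = \frac{18}{5} \cdot 33 - 2 = \frac{594}{5} - 2 = \frac{584}{5}$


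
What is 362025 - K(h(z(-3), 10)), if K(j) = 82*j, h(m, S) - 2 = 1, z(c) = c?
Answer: 361779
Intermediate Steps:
h(m, S) = 3 (h(m, S) = 2 + 1 = 3)
362025 - K(h(z(-3), 10)) = 362025 - 82*3 = 362025 - 1*246 = 362025 - 246 = 361779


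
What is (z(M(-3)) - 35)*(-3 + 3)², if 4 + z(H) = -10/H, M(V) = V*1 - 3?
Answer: 0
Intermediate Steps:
M(V) = -3 + V (M(V) = V - 3 = -3 + V)
z(H) = -4 - 10/H
(z(M(-3)) - 35)*(-3 + 3)² = ((-4 - 10/(-3 - 3)) - 35)*(-3 + 3)² = ((-4 - 10/(-6)) - 35)*0² = ((-4 - 10*(-⅙)) - 35)*0 = ((-4 + 5/3) - 35)*0 = (-7/3 - 35)*0 = -112/3*0 = 0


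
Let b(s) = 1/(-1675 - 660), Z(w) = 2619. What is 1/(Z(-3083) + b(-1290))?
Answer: 2335/6115364 ≈ 0.00038183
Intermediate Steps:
b(s) = -1/2335 (b(s) = 1/(-2335) = -1/2335)
1/(Z(-3083) + b(-1290)) = 1/(2619 - 1/2335) = 1/(6115364/2335) = 2335/6115364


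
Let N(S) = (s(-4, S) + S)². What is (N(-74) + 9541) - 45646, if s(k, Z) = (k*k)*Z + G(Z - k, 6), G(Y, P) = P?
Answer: 1531399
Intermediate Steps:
s(k, Z) = 6 + Z*k² (s(k, Z) = (k*k)*Z + 6 = k²*Z + 6 = Z*k² + 6 = 6 + Z*k²)
N(S) = (6 + 17*S)² (N(S) = ((6 + S*(-4)²) + S)² = ((6 + S*16) + S)² = ((6 + 16*S) + S)² = (6 + 17*S)²)
(N(-74) + 9541) - 45646 = ((6 + 17*(-74))² + 9541) - 45646 = ((6 - 1258)² + 9541) - 45646 = ((-1252)² + 9541) - 45646 = (1567504 + 9541) - 45646 = 1577045 - 45646 = 1531399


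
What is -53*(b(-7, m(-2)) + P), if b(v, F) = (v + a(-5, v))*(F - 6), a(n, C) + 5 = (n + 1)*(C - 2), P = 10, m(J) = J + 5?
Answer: 3286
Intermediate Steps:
m(J) = 5 + J
a(n, C) = -5 + (1 + n)*(-2 + C) (a(n, C) = -5 + (n + 1)*(C - 2) = -5 + (1 + n)*(-2 + C))
b(v, F) = (-6 + F)*(3 - 3*v) (b(v, F) = (v + (-7 + v - 2*(-5) + v*(-5)))*(F - 6) = (v + (-7 + v + 10 - 5*v))*(-6 + F) = (v + (3 - 4*v))*(-6 + F) = (3 - 3*v)*(-6 + F) = (-6 + F)*(3 - 3*v))
-53*(b(-7, m(-2)) + P) = -53*((-18 + 3*(5 - 2) + 18*(-7) - 3*(5 - 2)*(-7)) + 10) = -53*((-18 + 3*3 - 126 - 3*3*(-7)) + 10) = -53*((-18 + 9 - 126 + 63) + 10) = -53*(-72 + 10) = -53*(-62) = 3286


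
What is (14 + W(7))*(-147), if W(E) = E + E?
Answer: -4116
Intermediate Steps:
W(E) = 2*E
(14 + W(7))*(-147) = (14 + 2*7)*(-147) = (14 + 14)*(-147) = 28*(-147) = -4116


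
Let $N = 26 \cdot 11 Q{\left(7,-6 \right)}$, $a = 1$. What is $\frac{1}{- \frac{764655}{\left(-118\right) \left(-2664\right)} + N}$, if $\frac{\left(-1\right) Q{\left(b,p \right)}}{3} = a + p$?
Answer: $\frac{104784}{449268475} \approx 0.00023323$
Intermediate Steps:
$Q{\left(b,p \right)} = -3 - 3 p$ ($Q{\left(b,p \right)} = - 3 \left(1 + p\right) = -3 - 3 p$)
$N = 4290$ ($N = 26 \cdot 11 \left(-3 - -18\right) = 286 \left(-3 + 18\right) = 286 \cdot 15 = 4290$)
$\frac{1}{- \frac{764655}{\left(-118\right) \left(-2664\right)} + N} = \frac{1}{- \frac{764655}{\left(-118\right) \left(-2664\right)} + 4290} = \frac{1}{- \frac{764655}{314352} + 4290} = \frac{1}{\left(-764655\right) \frac{1}{314352} + 4290} = \frac{1}{- \frac{254885}{104784} + 4290} = \frac{1}{\frac{449268475}{104784}} = \frac{104784}{449268475}$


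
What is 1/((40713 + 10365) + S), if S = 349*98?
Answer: 1/85280 ≈ 1.1726e-5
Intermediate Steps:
S = 34202
1/((40713 + 10365) + S) = 1/((40713 + 10365) + 34202) = 1/(51078 + 34202) = 1/85280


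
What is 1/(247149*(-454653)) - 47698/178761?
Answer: -1786560934025689/6695614472655339 ≈ -0.26683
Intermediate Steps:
1/(247149*(-454653)) - 47698/178761 = (1/247149)*(-1/454653) - 47698*1/178761 = -1/112367034297 - 47698/178761 = -1786560934025689/6695614472655339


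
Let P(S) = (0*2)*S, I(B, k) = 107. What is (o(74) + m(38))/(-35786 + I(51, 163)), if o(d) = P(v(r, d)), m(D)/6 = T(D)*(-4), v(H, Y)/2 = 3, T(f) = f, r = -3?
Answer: 304/11893 ≈ 0.025561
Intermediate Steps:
v(H, Y) = 6 (v(H, Y) = 2*3 = 6)
m(D) = -24*D (m(D) = 6*(D*(-4)) = 6*(-4*D) = -24*D)
P(S) = 0 (P(S) = 0*S = 0)
o(d) = 0
(o(74) + m(38))/(-35786 + I(51, 163)) = (0 - 24*38)/(-35786 + 107) = (0 - 912)/(-35679) = -912*(-1/35679) = 304/11893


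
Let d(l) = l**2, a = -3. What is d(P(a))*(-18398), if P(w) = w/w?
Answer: -18398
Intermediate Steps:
P(w) = 1
d(P(a))*(-18398) = 1**2*(-18398) = 1*(-18398) = -18398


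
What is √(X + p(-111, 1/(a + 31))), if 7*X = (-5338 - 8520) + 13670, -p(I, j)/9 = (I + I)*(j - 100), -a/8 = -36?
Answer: I*√996363228938/2233 ≈ 447.01*I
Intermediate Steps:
a = 288 (a = -8*(-36) = 288)
p(I, j) = -18*I*(-100 + j) (p(I, j) = -9*(I + I)*(j - 100) = -9*2*I*(-100 + j) = -18*I*(-100 + j))
X = -188/7 (X = ((-5338 - 8520) + 13670)/7 = (-13858 + 13670)/7 = (⅐)*(-188) = -188/7 ≈ -26.857)
√(X + p(-111, 1/(a + 31))) = √(-188/7 + 18*(-111)*(100 - 1/(288 + 31))) = √(-188/7 + 18*(-111)*(100 - 1/319)) = √(-188/7 + 18*(-111)*(31899/319)) = √(-188/7 - 63734202/319) = √(-446199386/2233) = I*√996363228938/2233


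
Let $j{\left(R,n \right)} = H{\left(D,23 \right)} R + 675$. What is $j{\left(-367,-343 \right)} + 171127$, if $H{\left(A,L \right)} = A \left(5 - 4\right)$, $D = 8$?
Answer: $168866$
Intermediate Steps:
$H{\left(A,L \right)} = A$ ($H{\left(A,L \right)} = A 1 = A$)
$j{\left(R,n \right)} = 675 + 8 R$ ($j{\left(R,n \right)} = 8 R + 675 = 675 + 8 R$)
$j{\left(-367,-343 \right)} + 171127 = \left(675 + 8 \left(-367\right)\right) + 171127 = \left(675 - 2936\right) + 171127 = -2261 + 171127 = 168866$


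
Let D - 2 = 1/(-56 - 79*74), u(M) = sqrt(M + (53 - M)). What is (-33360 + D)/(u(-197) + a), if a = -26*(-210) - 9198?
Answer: 367966695873/41233116041 + 196878917*sqrt(53)/82466232082 ≈ 8.9414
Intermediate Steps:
u(M) = sqrt(53)
D = 11803/5902 (D = 2 + 1/(-56 - 79*74) = 2 + 1/(-56 - 5846) = 2 + 1/(-5902) = 2 - 1/5902 = 11803/5902 ≈ 1.9998)
a = -3738 (a = 5460 - 9198 = -3738)
(-33360 + D)/(u(-197) + a) = (-33360 + 11803/5902)/(sqrt(53) - 3738) = -196878917/(5902*(-3738 + sqrt(53)))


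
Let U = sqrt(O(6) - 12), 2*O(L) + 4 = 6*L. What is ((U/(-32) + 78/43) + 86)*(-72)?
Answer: -543357/86 ≈ -6318.1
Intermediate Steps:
O(L) = -2 + 3*L (O(L) = -2 + (6*L)/2 = -2 + 3*L)
U = 2 (U = sqrt((-2 + 3*6) - 12) = sqrt((-2 + 18) - 12) = sqrt(16 - 12) = sqrt(4) = 2)
((U/(-32) + 78/43) + 86)*(-72) = ((2/(-32) + 78/43) + 86)*(-72) = ((2*(-1/32) + 78*(1/43)) + 86)*(-72) = ((-1/16 + 78/43) + 86)*(-72) = (1205/688 + 86)*(-72) = (60373/688)*(-72) = -543357/86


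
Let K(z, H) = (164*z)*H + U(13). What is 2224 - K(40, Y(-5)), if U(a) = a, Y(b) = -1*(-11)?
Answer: -69949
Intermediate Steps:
Y(b) = 11
K(z, H) = 13 + 164*H*z (K(z, H) = (164*z)*H + 13 = 164*H*z + 13 = 13 + 164*H*z)
2224 - K(40, Y(-5)) = 2224 - (13 + 164*11*40) = 2224 - (13 + 72160) = 2224 - 1*72173 = 2224 - 72173 = -69949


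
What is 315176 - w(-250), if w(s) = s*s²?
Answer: 15940176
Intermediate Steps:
w(s) = s³
315176 - w(-250) = 315176 - 1*(-250)³ = 315176 - 1*(-15625000) = 315176 + 15625000 = 15940176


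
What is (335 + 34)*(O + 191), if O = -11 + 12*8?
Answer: 101844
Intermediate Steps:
O = 85 (O = -11 + 96 = 85)
(335 + 34)*(O + 191) = (335 + 34)*(85 + 191) = 369*276 = 101844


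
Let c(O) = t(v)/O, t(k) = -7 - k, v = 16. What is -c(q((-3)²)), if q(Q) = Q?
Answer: 23/9 ≈ 2.5556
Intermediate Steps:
c(O) = -23/O (c(O) = (-7 - 1*16)/O = (-7 - 16)/O = -23/O)
-c(q((-3)²)) = -(-23)/((-3)²) = -(-23)/9 = -1*(-23/9) = 23/9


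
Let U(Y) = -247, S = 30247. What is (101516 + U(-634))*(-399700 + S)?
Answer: -37414135857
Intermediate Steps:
(101516 + U(-634))*(-399700 + S) = (101516 - 247)*(-399700 + 30247) = 101269*(-369453) = -37414135857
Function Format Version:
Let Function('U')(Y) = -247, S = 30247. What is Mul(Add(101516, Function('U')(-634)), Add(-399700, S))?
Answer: -37414135857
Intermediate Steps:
Mul(Add(101516, Function('U')(-634)), Add(-399700, S)) = Mul(Add(101516, -247), Add(-399700, 30247)) = Mul(101269, -369453) = -37414135857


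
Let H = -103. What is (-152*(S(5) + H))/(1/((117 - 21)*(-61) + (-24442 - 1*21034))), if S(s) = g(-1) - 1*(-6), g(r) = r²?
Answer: -749036544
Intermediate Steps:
S(s) = 7 (S(s) = (-1)² - 1*(-6) = 1 + 6 = 7)
(-152*(S(5) + H))/(1/((117 - 21)*(-61) + (-24442 - 1*21034))) = (-152*(7 - 103))/(1/((117 - 21)*(-61) + (-24442 - 1*21034))) = (-152*(-96))/(1/(96*(-61) + (-24442 - 21034))) = 14592/(1/(-5856 - 45476)) = 14592/(1/(-51332)) = 14592/(-1/51332) = 14592*(-51332) = -749036544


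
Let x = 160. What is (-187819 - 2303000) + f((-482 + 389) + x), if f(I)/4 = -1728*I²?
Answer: -33518787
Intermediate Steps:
f(I) = -6912*I² (f(I) = 4*(-1728*I²) = -6912*I²)
(-187819 - 2303000) + f((-482 + 389) + x) = (-187819 - 2303000) - 6912*((-482 + 389) + 160)² = -2490819 - 6912*(-93 + 160)² = -2490819 - 6912*67² = -2490819 - 6912*4489 = -2490819 - 31027968 = -33518787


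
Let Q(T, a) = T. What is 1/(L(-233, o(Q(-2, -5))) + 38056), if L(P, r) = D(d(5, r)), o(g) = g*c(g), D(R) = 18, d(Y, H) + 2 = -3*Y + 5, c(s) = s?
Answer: 1/38074 ≈ 2.6265e-5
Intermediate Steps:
d(Y, H) = 3 - 3*Y (d(Y, H) = -2 + (-3*Y + 5) = -2 + (5 - 3*Y) = 3 - 3*Y)
o(g) = g² (o(g) = g*g = g²)
L(P, r) = 18
1/(L(-233, o(Q(-2, -5))) + 38056) = 1/(18 + 38056) = 1/38074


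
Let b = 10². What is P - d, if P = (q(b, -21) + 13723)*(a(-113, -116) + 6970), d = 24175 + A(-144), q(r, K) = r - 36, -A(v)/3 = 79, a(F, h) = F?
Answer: 94513521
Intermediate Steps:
b = 100
A(v) = -237 (A(v) = -3*79 = -237)
q(r, K) = -36 + r
d = 23938 (d = 24175 - 237 = 23938)
P = 94537459 (P = ((-36 + 100) + 13723)*(-113 + 6970) = (64 + 13723)*6857 = 13787*6857 = 94537459)
P - d = 94537459 - 1*23938 = 94537459 - 23938 = 94513521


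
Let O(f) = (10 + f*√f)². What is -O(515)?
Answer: -136590975 - 10300*√515 ≈ -1.3682e+8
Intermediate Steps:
O(f) = (10 + f^(3/2))²
-O(515) = -(10 + 515^(3/2))² = -(10 + 515*√515)²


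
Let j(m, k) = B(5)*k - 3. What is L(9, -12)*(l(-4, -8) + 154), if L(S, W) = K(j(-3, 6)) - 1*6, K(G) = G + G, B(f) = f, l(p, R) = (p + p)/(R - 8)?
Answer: 7416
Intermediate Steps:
l(p, R) = 2*p/(-8 + R) (l(p, R) = (2*p)/(-8 + R) = 2*p/(-8 + R))
j(m, k) = -3 + 5*k (j(m, k) = 5*k - 3 = -3 + 5*k)
K(G) = 2*G
L(S, W) = 48 (L(S, W) = 2*(-3 + 5*6) - 1*6 = 2*(-3 + 30) - 6 = 2*27 - 6 = 54 - 6 = 48)
L(9, -12)*(l(-4, -8) + 154) = 48*(2*(-4)/(-8 - 8) + 154) = 48*(2*(-4)/(-16) + 154) = 48*(2*(-4)*(-1/16) + 154) = 48*(½ + 154) = 48*(309/2) = 7416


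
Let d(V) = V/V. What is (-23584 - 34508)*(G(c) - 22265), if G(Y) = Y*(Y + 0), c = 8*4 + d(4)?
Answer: 1230156192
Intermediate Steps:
d(V) = 1
c = 33 (c = 8*4 + 1 = 32 + 1 = 33)
G(Y) = Y**2 (G(Y) = Y*Y = Y**2)
(-23584 - 34508)*(G(c) - 22265) = (-23584 - 34508)*(33**2 - 22265) = -58092*(1089 - 22265) = -58092*(-21176) = 1230156192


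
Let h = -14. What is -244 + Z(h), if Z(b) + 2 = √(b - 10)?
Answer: -246 + 2*I*√6 ≈ -246.0 + 4.899*I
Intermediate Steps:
Z(b) = -2 + √(-10 + b) (Z(b) = -2 + √(b - 10) = -2 + √(-10 + b))
-244 + Z(h) = -244 + (-2 + √(-10 - 14)) = -244 + (-2 + √(-24)) = -244 + (-2 + 2*I*√6) = -246 + 2*I*√6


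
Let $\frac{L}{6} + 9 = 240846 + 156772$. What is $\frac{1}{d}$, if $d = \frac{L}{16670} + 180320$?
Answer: $\frac{8335}{1504160027} \approx 5.5413 \cdot 10^{-6}$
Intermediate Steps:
$L = 2385654$ ($L = -54 + 6 \left(240846 + 156772\right) = -54 + 6 \cdot 397618 = -54 + 2385708 = 2385654$)
$d = \frac{1504160027}{8335}$ ($d = \frac{2385654}{16670} + 180320 = 2385654 \cdot \frac{1}{16670} + 180320 = \frac{1192827}{8335} + 180320 = \frac{1504160027}{8335} \approx 1.8046 \cdot 10^{5}$)
$\frac{1}{d} = \frac{1}{\frac{1504160027}{8335}} = \frac{8335}{1504160027}$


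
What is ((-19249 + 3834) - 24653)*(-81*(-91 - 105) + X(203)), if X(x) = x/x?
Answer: -636159636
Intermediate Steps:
X(x) = 1
((-19249 + 3834) - 24653)*(-81*(-91 - 105) + X(203)) = ((-19249 + 3834) - 24653)*(-81*(-91 - 105) + 1) = (-15415 - 24653)*(-81*(-196) + 1) = -40068*(15876 + 1) = -40068*15877 = -636159636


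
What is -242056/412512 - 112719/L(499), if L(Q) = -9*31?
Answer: 644866757/1598484 ≈ 403.42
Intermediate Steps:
L(Q) = -279
-242056/412512 - 112719/L(499) = -242056/412512 - 112719/(-279) = -242056*1/412512 - 112719*(-1/279) = -30257/51564 + 37573/93 = 644866757/1598484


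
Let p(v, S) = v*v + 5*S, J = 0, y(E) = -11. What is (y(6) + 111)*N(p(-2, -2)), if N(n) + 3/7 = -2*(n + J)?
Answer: 8100/7 ≈ 1157.1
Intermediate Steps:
p(v, S) = v² + 5*S
N(n) = -3/7 - 2*n (N(n) = -3/7 - 2*(n + 0) = -3/7 - 2*n)
(y(6) + 111)*N(p(-2, -2)) = (-11 + 111)*(-3/7 - 2*((-2)² + 5*(-2))) = 100*(-3/7 - 2*(4 - 10)) = 100*(-3/7 - 2*(-6)) = 100*(-3/7 + 12) = 100*(81/7) = 8100/7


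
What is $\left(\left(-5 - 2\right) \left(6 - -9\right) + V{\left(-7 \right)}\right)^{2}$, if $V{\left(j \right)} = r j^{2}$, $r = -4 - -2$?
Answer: $41209$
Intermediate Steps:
$r = -2$ ($r = -4 + 2 = -2$)
$V{\left(j \right)} = - 2 j^{2}$
$\left(\left(-5 - 2\right) \left(6 - -9\right) + V{\left(-7 \right)}\right)^{2} = \left(\left(-5 - 2\right) \left(6 - -9\right) - 2 \left(-7\right)^{2}\right)^{2} = \left(- 7 \left(6 + 9\right) - 98\right)^{2} = \left(\left(-7\right) 15 - 98\right)^{2} = \left(-105 - 98\right)^{2} = \left(-203\right)^{2} = 41209$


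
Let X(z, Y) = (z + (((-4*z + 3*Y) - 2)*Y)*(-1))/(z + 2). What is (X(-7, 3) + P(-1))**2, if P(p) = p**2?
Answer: 13689/25 ≈ 547.56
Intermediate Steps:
X(z, Y) = (z - Y*(-2 - 4*z + 3*Y))/(2 + z) (X(z, Y) = (z + ((-2 - 4*z + 3*Y)*Y)*(-1))/(2 + z) = (z + (Y*(-2 - 4*z + 3*Y))*(-1))/(2 + z) = (z - Y*(-2 - 4*z + 3*Y))/(2 + z))
(X(-7, 3) + P(-1))**2 = ((-7 - 3*3**2 + 2*3 + 4*3*(-7))/(2 - 7) + (-1)**2)**2 = ((-7 - 3*9 + 6 - 84)/(-5) + 1)**2 = (-(-7 - 27 + 6 - 84)/5 + 1)**2 = (-1/5*(-112) + 1)**2 = (112/5 + 1)**2 = (117/5)**2 = 13689/25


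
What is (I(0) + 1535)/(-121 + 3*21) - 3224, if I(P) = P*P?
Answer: -188527/58 ≈ -3250.5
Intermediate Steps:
I(P) = P²
(I(0) + 1535)/(-121 + 3*21) - 3224 = (0² + 1535)/(-121 + 3*21) - 3224 = (0 + 1535)/(-121 + 63) - 3224 = 1535/(-58) - 3224 = 1535*(-1/58) - 3224 = -1535/58 - 3224 = -188527/58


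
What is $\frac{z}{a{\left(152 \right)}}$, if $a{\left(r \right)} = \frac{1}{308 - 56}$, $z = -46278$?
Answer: $-11662056$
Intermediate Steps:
$a{\left(r \right)} = \frac{1}{252}$
$\frac{z}{a{\left(152 \right)}} = - 46278 \frac{1}{\frac{1}{252}} = \left(-46278\right) 252 = -11662056$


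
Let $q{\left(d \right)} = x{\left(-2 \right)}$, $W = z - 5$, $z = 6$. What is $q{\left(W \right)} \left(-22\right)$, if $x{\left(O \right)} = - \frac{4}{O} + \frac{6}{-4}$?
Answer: $-11$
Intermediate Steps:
$W = 1$ ($W = 6 - 5 = 1$)
$x{\left(O \right)} = - \frac{3}{2} - \frac{4}{O}$ ($x{\left(O \right)} = - \frac{4}{O} + 6 \left(- \frac{1}{4}\right) = - \frac{4}{O} - \frac{3}{2} = - \frac{3}{2} - \frac{4}{O}$)
$q{\left(d \right)} = \frac{1}{2}$ ($q{\left(d \right)} = - \frac{3}{2} - \frac{4}{-2} = - \frac{3}{2} - -2 = - \frac{3}{2} + 2 = \frac{1}{2}$)
$q{\left(W \right)} \left(-22\right) = \frac{1}{2} \left(-22\right) = -11$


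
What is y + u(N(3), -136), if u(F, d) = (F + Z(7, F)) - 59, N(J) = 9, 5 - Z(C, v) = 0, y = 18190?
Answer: 18145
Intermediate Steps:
Z(C, v) = 5 (Z(C, v) = 5 - 1*0 = 5 + 0 = 5)
u(F, d) = -54 + F (u(F, d) = (F + 5) - 59 = (5 + F) - 59 = -54 + F)
y + u(N(3), -136) = 18190 + (-54 + 9) = 18190 - 45 = 18145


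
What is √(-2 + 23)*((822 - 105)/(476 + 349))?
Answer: 239*√21/275 ≈ 3.9827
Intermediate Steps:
√(-2 + 23)*((822 - 105)/(476 + 349)) = √21*(717/825) = √21*(717*(1/825)) = √21*(239/275) = 239*√21/275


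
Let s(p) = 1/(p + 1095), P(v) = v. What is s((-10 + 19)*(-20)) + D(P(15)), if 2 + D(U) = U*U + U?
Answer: 217771/915 ≈ 238.00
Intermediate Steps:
s(p) = 1/(1095 + p)
D(U) = -2 + U + U² (D(U) = -2 + (U*U + U) = -2 + (U² + U) = -2 + (U + U²) = -2 + U + U²)
s((-10 + 19)*(-20)) + D(P(15)) = 1/(1095 + (-10 + 19)*(-20)) + (-2 + 15 + 15²) = 1/(1095 + 9*(-20)) + (-2 + 15 + 225) = 1/(1095 - 180) + 238 = 1/915 + 238 = 217771/915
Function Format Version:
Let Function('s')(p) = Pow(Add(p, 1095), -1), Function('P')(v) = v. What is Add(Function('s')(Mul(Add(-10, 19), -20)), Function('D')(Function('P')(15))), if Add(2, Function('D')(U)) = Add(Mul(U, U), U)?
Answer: Rational(217771, 915) ≈ 238.00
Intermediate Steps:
Function('s')(p) = Pow(Add(1095, p), -1)
Function('D')(U) = Add(-2, U, Pow(U, 2)) (Function('D')(U) = Add(-2, Add(Mul(U, U), U)) = Add(-2, Add(Pow(U, 2), U)) = Add(-2, Add(U, Pow(U, 2))) = Add(-2, U, Pow(U, 2)))
Add(Function('s')(Mul(Add(-10, 19), -20)), Function('D')(Function('P')(15))) = Add(Pow(Add(1095, Mul(Add(-10, 19), -20)), -1), Add(-2, 15, Pow(15, 2))) = Add(Pow(Add(1095, Mul(9, -20)), -1), Add(-2, 15, 225)) = Add(Pow(Add(1095, -180), -1), 238) = Add(Pow(915, -1), 238) = Add(Rational(1, 915), 238) = Rational(217771, 915)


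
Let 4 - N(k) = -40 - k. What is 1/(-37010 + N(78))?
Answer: -1/36888 ≈ -2.7109e-5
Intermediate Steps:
N(k) = 44 + k (N(k) = 4 - (-40 - k) = 4 + (40 + k) = 44 + k)
1/(-37010 + N(78)) = 1/(-37010 + (44 + 78)) = 1/(-37010 + 122) = 1/(-36888) = -1/36888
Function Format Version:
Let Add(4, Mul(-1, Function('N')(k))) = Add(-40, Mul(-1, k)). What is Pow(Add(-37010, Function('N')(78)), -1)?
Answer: Rational(-1, 36888) ≈ -2.7109e-5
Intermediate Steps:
Function('N')(k) = Add(44, k) (Function('N')(k) = Add(4, Mul(-1, Add(-40, Mul(-1, k)))) = Add(4, Add(40, k)) = Add(44, k))
Pow(Add(-37010, Function('N')(78)), -1) = Pow(Add(-37010, Add(44, 78)), -1) = Pow(Add(-37010, 122), -1) = Pow(-36888, -1) = Rational(-1, 36888)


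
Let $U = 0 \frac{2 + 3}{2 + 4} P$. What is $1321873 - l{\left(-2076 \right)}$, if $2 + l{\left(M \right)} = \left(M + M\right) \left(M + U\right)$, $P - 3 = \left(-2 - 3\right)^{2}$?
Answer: $-7297677$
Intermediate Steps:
$P = 28$ ($P = 3 + \left(-2 - 3\right)^{2} = 3 + \left(-5\right)^{2} = 3 + 25 = 28$)
$U = 0$ ($U = 0 \frac{2 + 3}{2 + 4} \cdot 28 = 0 \cdot \frac{5}{6} \cdot 28 = 0 \cdot 28 = 0$)
$l{\left(M \right)} = -2 + 2 M^{2}$ ($l{\left(M \right)} = -2 + \left(M + M\right) \left(M + 0\right) = -2 + 2 M M = -2 + 2 M^{2}$)
$1321873 - l{\left(-2076 \right)} = 1321873 - \left(-2 + 2 \left(-2076\right)^{2}\right) = 1321873 - \left(-2 + 2 \cdot 4309776\right) = 1321873 - \left(-2 + 8619552\right) = 1321873 - 8619550 = -7297677$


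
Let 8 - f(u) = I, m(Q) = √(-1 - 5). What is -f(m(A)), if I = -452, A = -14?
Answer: -460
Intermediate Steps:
m(Q) = I*√6 (m(Q) = √(-6) = I*√6)
f(u) = 460 (f(u) = 8 - 1*(-452) = 8 + 452 = 460)
-f(m(A)) = -1*460 = -460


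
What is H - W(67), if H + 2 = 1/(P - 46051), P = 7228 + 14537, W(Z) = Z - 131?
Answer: 1505731/24286 ≈ 62.000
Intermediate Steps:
W(Z) = -131 + Z
P = 21765
H = -48573/24286 (H = -2 + 1/(21765 - 46051) = -2 + 1/(-24286) = -2 - 1/24286 = -48573/24286 ≈ -2.0000)
H - W(67) = -48573/24286 - (-131 + 67) = -48573/24286 - 1*(-64) = -48573/24286 + 64 = 1505731/24286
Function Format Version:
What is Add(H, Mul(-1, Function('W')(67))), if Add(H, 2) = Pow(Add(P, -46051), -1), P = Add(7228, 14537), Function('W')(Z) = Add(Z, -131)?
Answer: Rational(1505731, 24286) ≈ 62.000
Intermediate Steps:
Function('W')(Z) = Add(-131, Z)
P = 21765
H = Rational(-48573, 24286) (H = Add(-2, Pow(Add(21765, -46051), -1)) = Add(-2, Pow(-24286, -1)) = Add(-2, Rational(-1, 24286)) = Rational(-48573, 24286) ≈ -2.0000)
Add(H, Mul(-1, Function('W')(67))) = Add(Rational(-48573, 24286), Mul(-1, Add(-131, 67))) = Add(Rational(-48573, 24286), Mul(-1, -64)) = Add(Rational(-48573, 24286), 64) = Rational(1505731, 24286)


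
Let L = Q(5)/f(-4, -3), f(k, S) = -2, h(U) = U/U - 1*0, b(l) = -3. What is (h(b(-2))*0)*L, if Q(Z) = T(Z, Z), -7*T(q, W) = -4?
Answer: 0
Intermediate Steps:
T(q, W) = 4/7 (T(q, W) = -⅐*(-4) = 4/7)
Q(Z) = 4/7
h(U) = 1 (h(U) = 1 + 0 = 1)
L = -2/7 (L = (4/7)/(-2) = (4/7)*(-½) = -2/7 ≈ -0.28571)
(h(b(-2))*0)*L = (1*0)*(-2/7) = 0*(-2/7) = 0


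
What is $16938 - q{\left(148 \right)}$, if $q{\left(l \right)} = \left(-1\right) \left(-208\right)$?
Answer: $16730$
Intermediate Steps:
$q{\left(l \right)} = 208$
$16938 - q{\left(148 \right)} = 16938 - 208 = 16730$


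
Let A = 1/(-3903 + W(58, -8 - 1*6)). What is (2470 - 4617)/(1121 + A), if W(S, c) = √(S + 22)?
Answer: -18331684912091/9571408518682 - 2147*√5/4785704259341 ≈ -1.9153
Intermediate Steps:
W(S, c) = √(22 + S)
A = 1/(-3903 + 4*√5) (A = 1/(-3903 + √(22 + 58)) = 1/(-3903 + √80) = 1/(-3903 + 4*√5) ≈ -0.00025680)
(2470 - 4617)/(1121 + A) = (2470 - 4617)/(1121 + (-3903/15233329 - 4*√5/15233329)) = -2147/(17076557906/15233329 - 4*√5/15233329)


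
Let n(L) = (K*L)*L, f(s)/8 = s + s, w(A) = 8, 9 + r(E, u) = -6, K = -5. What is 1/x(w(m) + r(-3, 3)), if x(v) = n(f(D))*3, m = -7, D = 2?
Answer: -1/15360 ≈ -6.5104e-5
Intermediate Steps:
r(E, u) = -15 (r(E, u) = -9 - 6 = -15)
f(s) = 16*s (f(s) = 8*(s + s) = 8*(2*s) = 16*s)
n(L) = -5*L**2 (n(L) = (-5*L)*L = -5*L**2)
x(v) = -15360 (x(v) = -5*(16*2)**2*3 = -5*32**2*3 = -5*1024*3 = -5120*3 = -15360)
1/x(w(m) + r(-3, 3)) = 1/(-15360) = -1/15360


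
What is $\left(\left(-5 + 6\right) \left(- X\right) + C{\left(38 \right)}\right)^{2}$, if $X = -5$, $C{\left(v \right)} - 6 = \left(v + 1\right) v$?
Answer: $2229049$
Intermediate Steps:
$C{\left(v \right)} = 6 + v \left(1 + v\right)$ ($C{\left(v \right)} = 6 + \left(v + 1\right) v = 6 + \left(1 + v\right) v = 6 + v \left(1 + v\right)$)
$\left(\left(-5 + 6\right) \left(- X\right) + C{\left(38 \right)}\right)^{2} = \left(\left(-5 + 6\right) \left(\left(-1\right) \left(-5\right)\right) + \left(6 + 38 + 38^{2}\right)\right)^{2} = \left(1 \cdot 5 + \left(6 + 38 + 1444\right)\right)^{2} = \left(5 + 1488\right)^{2} = 1493^{2} = 2229049$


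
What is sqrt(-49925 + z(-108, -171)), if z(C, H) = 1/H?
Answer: 2*I*sqrt(40551586)/57 ≈ 223.44*I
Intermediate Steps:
sqrt(-49925 + z(-108, -171)) = sqrt(-49925 + 1/(-171)) = sqrt(-49925 - 1/171) = sqrt(-8537176/171) = 2*I*sqrt(40551586)/57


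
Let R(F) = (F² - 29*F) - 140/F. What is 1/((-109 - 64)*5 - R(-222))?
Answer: -111/6281227 ≈ -1.7672e-5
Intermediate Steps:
R(F) = F² - 140/F - 29*F
1/((-109 - 64)*5 - R(-222)) = 1/((-109 - 64)*5 - (-140 + (-222)²*(-29 - 222))/(-222)) = 1/(-173*5 - (-1)*(-140 + 49284*(-251))/222) = 1/(-865 - (-1)*(-140 - 12370284)/222) = 1/(-865 - (-1)*(-12370424)/222) = 1/(-865 - 1*6185212/111) = 1/(-865 - 6185212/111) = 1/(-6281227/111) = -111/6281227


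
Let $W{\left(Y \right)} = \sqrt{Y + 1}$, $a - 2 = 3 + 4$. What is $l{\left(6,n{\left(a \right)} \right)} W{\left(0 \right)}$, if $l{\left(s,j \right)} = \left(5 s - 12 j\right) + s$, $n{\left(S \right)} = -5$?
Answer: $96$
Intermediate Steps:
$a = 9$ ($a = 2 + \left(3 + 4\right) = 2 + 7 = 9$)
$W{\left(Y \right)} = \sqrt{1 + Y}$
$l{\left(s,j \right)} = - 12 j + 6 s$ ($l{\left(s,j \right)} = \left(- 12 j + 5 s\right) + s = - 12 j + 6 s$)
$l{\left(6,n{\left(a \right)} \right)} W{\left(0 \right)} = \left(\left(-12\right) \left(-5\right) + 6 \cdot 6\right) \sqrt{1 + 0} = \left(60 + 36\right) \sqrt{1} = 96 \cdot 1 = 96$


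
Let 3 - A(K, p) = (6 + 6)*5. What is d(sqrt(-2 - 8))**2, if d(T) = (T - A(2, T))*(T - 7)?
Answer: 142281 - 40900*I*sqrt(10) ≈ 1.4228e+5 - 1.2934e+5*I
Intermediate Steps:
A(K, p) = -57 (A(K, p) = 3 - (6 + 6)*5 = 3 - 12*5 = 3 - 1*60 = 3 - 60 = -57)
d(T) = (-7 + T)*(57 + T) (d(T) = (T - 1*(-57))*(T - 7) = (T + 57)*(-7 + T) = (57 + T)*(-7 + T) = (-7 + T)*(57 + T))
d(sqrt(-2 - 8))**2 = (-399 + (sqrt(-2 - 8))**2 + 50*sqrt(-2 - 8))**2 = (-399 + (sqrt(-10))**2 + 50*sqrt(-10))**2 = (-399 + (I*sqrt(10))**2 + 50*(I*sqrt(10)))**2 = (-399 - 10 + 50*I*sqrt(10))**2 = (-409 + 50*I*sqrt(10))**2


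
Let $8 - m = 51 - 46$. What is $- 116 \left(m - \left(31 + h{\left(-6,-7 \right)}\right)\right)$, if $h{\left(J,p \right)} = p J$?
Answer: $8120$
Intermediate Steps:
$h{\left(J,p \right)} = J p$
$m = 3$ ($m = 8 - \left(51 - 46\right) = 8 - 5 = 3$)
$- 116 \left(m - \left(31 + h{\left(-6,-7 \right)}\right)\right) = - 116 \left(3 - \left(31 - -42\right)\right) = - 116 \left(3 - 73\right) = \left(-116\right) \left(-70\right) = 8120$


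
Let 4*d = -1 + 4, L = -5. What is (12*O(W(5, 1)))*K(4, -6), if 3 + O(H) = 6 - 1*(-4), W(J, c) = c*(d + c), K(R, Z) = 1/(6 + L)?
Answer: 84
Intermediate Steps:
K(R, Z) = 1 (K(R, Z) = 1/(6 - 5) = 1/1 = 1)
d = 3/4 (d = (-1 + 4)/4 = (1/4)*3 = 3/4 ≈ 0.75000)
W(J, c) = c*(3/4 + c)
O(H) = 7 (O(H) = -3 + (6 - 1*(-4)) = -3 + (6 + 4) = -3 + 10 = 7)
(12*O(W(5, 1)))*K(4, -6) = (12*7)*1 = 84*1 = 84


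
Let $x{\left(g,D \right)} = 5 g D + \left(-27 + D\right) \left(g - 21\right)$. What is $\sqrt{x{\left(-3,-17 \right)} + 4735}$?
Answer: $\sqrt{6046} \approx 77.756$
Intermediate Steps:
$x{\left(g,D \right)} = \left(-27 + D\right) \left(-21 + g\right) + 5 D g$ ($x{\left(g,D \right)} = 5 D g + \left(-27 + D\right) \left(-21 + g\right) = \left(-27 + D\right) \left(-21 + g\right) + 5 D g$)
$\sqrt{x{\left(-3,-17 \right)} + 4735} = \sqrt{\left(567 - -81 - -357 + 6 \left(-17\right) \left(-3\right)\right) + 4735} = \sqrt{\left(567 + 81 + 357 + 306\right) + 4735} = \sqrt{1311 + 4735} = \sqrt{6046}$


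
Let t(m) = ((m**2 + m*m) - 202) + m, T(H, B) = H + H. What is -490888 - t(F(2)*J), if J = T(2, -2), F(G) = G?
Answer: -490822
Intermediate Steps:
T(H, B) = 2*H
J = 4 (J = 2*2 = 4)
t(m) = -202 + m + 2*m**2 (t(m) = ((m**2 + m**2) - 202) + m = (2*m**2 - 202) + m = (-202 + 2*m**2) + m = -202 + m + 2*m**2)
-490888 - t(F(2)*J) = -490888 - (-202 + 2*4 + 2*(2*4)**2) = -490888 - (-202 + 8 + 2*8**2) = -490888 - (-202 + 8 + 2*64) = -490888 - (-202 + 8 + 128) = -490888 - 1*(-66) = -490888 + 66 = -490822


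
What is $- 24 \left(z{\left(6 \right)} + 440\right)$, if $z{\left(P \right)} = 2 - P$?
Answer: $-10464$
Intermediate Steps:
$- 24 \left(z{\left(6 \right)} + 440\right) = - 24 \left(\left(2 - 6\right) + 440\right) = - 24 \left(-4 + 440\right) = \left(-24\right) 436 = -10464$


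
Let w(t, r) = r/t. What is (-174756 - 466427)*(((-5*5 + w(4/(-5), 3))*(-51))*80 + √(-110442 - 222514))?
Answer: -75210765900 - 1282366*I*√83239 ≈ -7.5211e+10 - 3.6998e+8*I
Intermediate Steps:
(-174756 - 466427)*(((-5*5 + w(4/(-5), 3))*(-51))*80 + √(-110442 - 222514)) = (-174756 - 466427)*(((-5*5 + 3/((4/(-5))))*(-51))*80 + √(-110442 - 222514)) = -641183*(((-25 + 3/((4*(-⅕))))*(-51))*80 + √(-332956)) = -641183*(((-25 + 3/(-⅘))*(-51))*80 + 2*I*√83239) = -641183*(((-25 + 3*(-5/4))*(-51))*80 + 2*I*√83239) = -641183*(((-25 - 15/4)*(-51))*80 + 2*I*√83239) = -641183*(-115/4*(-51)*80 + 2*I*√83239) = -641183*((5865/4)*80 + 2*I*√83239) = -641183*(117300 + 2*I*√83239) = -75210765900 - 1282366*I*√83239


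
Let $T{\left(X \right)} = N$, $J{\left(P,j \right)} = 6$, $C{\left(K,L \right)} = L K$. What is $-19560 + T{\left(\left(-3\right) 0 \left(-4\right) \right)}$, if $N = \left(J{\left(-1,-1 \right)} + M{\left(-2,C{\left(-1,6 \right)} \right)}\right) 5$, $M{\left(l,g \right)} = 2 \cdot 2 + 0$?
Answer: $-19510$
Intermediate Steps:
$C{\left(K,L \right)} = K L$
$M{\left(l,g \right)} = 4$ ($M{\left(l,g \right)} = 4 + 0 = 4$)
$N = 50$ ($N = \left(6 + 4\right) 5 = 10 \cdot 5 = 50$)
$T{\left(X \right)} = 50$
$-19560 + T{\left(\left(-3\right) 0 \left(-4\right) \right)} = -19560 + 50 = -19510$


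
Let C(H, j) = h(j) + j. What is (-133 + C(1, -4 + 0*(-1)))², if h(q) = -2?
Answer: 19321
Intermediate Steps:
C(H, j) = -2 + j
(-133 + C(1, -4 + 0*(-1)))² = (-133 + (-2 + (-4 + 0*(-1))))² = (-133 + (-2 + (-4 + 0)))² = (-133 + (-2 - 4))² = (-133 - 6)² = (-139)² = 19321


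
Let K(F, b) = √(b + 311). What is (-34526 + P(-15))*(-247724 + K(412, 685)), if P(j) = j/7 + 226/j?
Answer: 898504113788/105 - 7254074*√249/105 ≈ 8.5561e+9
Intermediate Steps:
K(F, b) = √(311 + b)
P(j) = 226/j + j/7 (P(j) = j*(⅐) + 226/j = j/7 + 226/j = 226/j + j/7)
(-34526 + P(-15))*(-247724 + K(412, 685)) = (-34526 + (226/(-15) + (⅐)*(-15)))*(-247724 + √(311 + 685)) = (-34526 + (226*(-1/15) - 15/7))*(-247724 + √996) = (-34526 + (-226/15 - 15/7))*(-247724 + 2*√249) = (-34526 - 1807/105)*(-247724 + 2*√249) = -3627037*(-247724 + 2*√249)/105 = 898504113788/105 - 7254074*√249/105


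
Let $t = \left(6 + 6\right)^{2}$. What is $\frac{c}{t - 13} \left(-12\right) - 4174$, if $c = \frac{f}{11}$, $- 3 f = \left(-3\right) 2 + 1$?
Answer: $- \frac{6014754}{1441} \approx -4174.0$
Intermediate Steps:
$f = \frac{5}{3}$ ($f = - \frac{\left(-3\right) 2 + 1}{3} = - \frac{-6 + 1}{3} = \left(- \frac{1}{3}\right) \left(-5\right) = \frac{5}{3} \approx 1.6667$)
$t = 144$ ($t = 12^{2} = 144$)
$c = \frac{5}{33}$ ($c = \frac{5}{3 \cdot 11} = \frac{5}{3} \cdot \frac{1}{11} = \frac{5}{33} \approx 0.15152$)
$\frac{c}{t - 13} \left(-12\right) - 4174 = \frac{5}{33 \left(144 - 13\right)} \left(-12\right) - 4174 = \frac{5}{33 \cdot 131} \left(-12\right) - 4174 = \frac{5}{33} \cdot \frac{1}{131} \left(-12\right) - 4174 = \frac{5}{4323} \left(-12\right) - 4174 = - \frac{20}{1441} - 4174 = - \frac{6014754}{1441}$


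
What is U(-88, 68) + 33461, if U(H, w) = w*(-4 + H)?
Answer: 27205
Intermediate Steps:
U(-88, 68) + 33461 = 68*(-4 - 88) + 33461 = 68*(-92) + 33461 = -6256 + 33461 = 27205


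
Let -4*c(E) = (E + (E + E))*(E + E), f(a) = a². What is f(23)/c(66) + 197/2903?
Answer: -248489/18968202 ≈ -0.013100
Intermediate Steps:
c(E) = -3*E²/2 (c(E) = -(E + (E + E))*(E + E)/4 = -(E + 2*E)*2*E/4 = -3*E*2*E/4 = -3*E²/2)
f(23)/c(66) + 197/2903 = 23²/((-3/2*66²)) + 197/2903 = 529/((-3/2*4356)) + 197*(1/2903) = 529/(-6534) + 197/2903 = 529*(-1/6534) + 197/2903 = -529/6534 + 197/2903 = -248489/18968202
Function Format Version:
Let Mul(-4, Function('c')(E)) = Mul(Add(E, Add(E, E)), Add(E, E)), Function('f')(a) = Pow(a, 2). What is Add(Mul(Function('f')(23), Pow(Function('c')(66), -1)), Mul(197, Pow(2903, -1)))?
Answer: Rational(-248489, 18968202) ≈ -0.013100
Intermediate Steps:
Function('c')(E) = Mul(Rational(-3, 2), Pow(E, 2)) (Function('c')(E) = Mul(Rational(-1, 4), Mul(Add(E, Add(E, E)), Add(E, E))) = Mul(Rational(-1, 4), Mul(Add(E, Mul(2, E)), Mul(2, E))) = Mul(Rational(-1, 4), Mul(Mul(3, E), Mul(2, E))) = Mul(Rational(-1, 4), Mul(6, Pow(E, 2))) = Mul(Rational(-3, 2), Pow(E, 2)))
Add(Mul(Function('f')(23), Pow(Function('c')(66), -1)), Mul(197, Pow(2903, -1))) = Add(Mul(Pow(23, 2), Pow(Mul(Rational(-3, 2), Pow(66, 2)), -1)), Mul(197, Pow(2903, -1))) = Add(Mul(529, Pow(Mul(Rational(-3, 2), 4356), -1)), Mul(197, Rational(1, 2903))) = Add(Mul(529, Pow(-6534, -1)), Rational(197, 2903)) = Add(Mul(529, Rational(-1, 6534)), Rational(197, 2903)) = Add(Rational(-529, 6534), Rational(197, 2903)) = Rational(-248489, 18968202)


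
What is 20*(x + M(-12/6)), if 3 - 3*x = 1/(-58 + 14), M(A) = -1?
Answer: 5/33 ≈ 0.15152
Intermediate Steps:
x = 133/132 (x = 1 - 1/(3*(-58 + 14)) = 1 - ⅓/(-44) = 1 - ⅓*(-1/44) = 1 + 1/132 = 133/132 ≈ 1.0076)
20*(x + M(-12/6)) = 20*(133/132 - 1) = 20*(1/132) = 5/33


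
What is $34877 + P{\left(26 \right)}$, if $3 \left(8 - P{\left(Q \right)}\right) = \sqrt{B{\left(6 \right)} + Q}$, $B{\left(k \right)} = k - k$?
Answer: $34885 - \frac{\sqrt{26}}{3} \approx 34883.0$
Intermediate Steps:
$B{\left(k \right)} = 0$
$P{\left(Q \right)} = 8 - \frac{\sqrt{Q}}{3}$ ($P{\left(Q \right)} = 8 - \frac{\sqrt{0 + Q}}{3} = 8 - \frac{\sqrt{Q}}{3}$)
$34877 + P{\left(26 \right)} = 34877 + \left(8 - \frac{\sqrt{26}}{3}\right) = 34885 - \frac{\sqrt{26}}{3}$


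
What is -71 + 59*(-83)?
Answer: -4968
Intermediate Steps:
-71 + 59*(-83) = -71 - 4897 = -4968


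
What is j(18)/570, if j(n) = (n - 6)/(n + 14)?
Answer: 1/1520 ≈ 0.00065789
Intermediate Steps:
j(n) = (-6 + n)/(14 + n)
j(18)/570 = ((-6 + 18)/(14 + 18))/570 = (12/32)*(1/570) = ((1/32)*12)*(1/570) = (3/8)*(1/570) = 1/1520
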